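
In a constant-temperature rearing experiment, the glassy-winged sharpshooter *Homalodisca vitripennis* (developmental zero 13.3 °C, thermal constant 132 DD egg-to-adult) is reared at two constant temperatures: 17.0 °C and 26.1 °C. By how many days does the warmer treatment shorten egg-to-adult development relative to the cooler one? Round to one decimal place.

At 17.0 °C: 132 / (17.0 − 13.3) = 132 / 3.7 = 35.676 d.
At 26.1 °C: 132 / (26.1 − 13.3) = 132 / 12.8 = 10.312 d.
Difference = |35.676 − 10.312| = 25.363 ≈ 25.4 days.

25.4 days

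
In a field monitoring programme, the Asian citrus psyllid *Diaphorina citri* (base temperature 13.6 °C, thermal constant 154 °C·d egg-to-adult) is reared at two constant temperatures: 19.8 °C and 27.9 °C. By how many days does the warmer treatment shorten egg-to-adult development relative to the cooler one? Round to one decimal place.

14.1 days

At 19.8 °C: 154 / (19.8 − 13.6) = 154 / 6.2 = 24.839 d.
At 27.9 °C: 154 / (27.9 − 13.6) = 154 / 14.3 = 10.769 d.
Difference = |24.839 − 10.769| = 14.069 ≈ 14.1 days.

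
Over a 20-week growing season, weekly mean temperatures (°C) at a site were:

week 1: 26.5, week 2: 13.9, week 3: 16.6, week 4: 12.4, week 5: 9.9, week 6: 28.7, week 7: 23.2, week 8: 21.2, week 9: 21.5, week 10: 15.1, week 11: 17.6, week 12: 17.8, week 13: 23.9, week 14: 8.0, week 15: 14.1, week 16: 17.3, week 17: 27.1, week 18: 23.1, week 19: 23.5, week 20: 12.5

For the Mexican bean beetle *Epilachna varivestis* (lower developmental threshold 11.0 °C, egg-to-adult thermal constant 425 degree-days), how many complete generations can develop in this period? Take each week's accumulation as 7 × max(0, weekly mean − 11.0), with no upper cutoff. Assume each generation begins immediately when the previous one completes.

Weekly DD (7 × max(0, T̄ − 11.0)): 108.5, 20.3, 39.2, 9.8, 0.0, 123.9, 85.4, 71.4, 73.5, 28.7, 46.2, 47.6, 90.3, 0.0, 21.7, 44.1, 112.7, 84.7, 87.5, 10.5.
Season total = 1106.0 DD.
Complete generations = ⌊1106.0 / 425⌋ = 2.

2 generations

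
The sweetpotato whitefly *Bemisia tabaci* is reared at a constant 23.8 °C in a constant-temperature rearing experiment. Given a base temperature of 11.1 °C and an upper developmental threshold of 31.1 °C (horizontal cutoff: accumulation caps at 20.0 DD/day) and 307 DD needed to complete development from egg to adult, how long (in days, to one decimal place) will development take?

24.2 days

Daily accumulation = 23.8 − 11.1 = 12.7 DD/day.
Duration = 307 / 12.7 = 24.173 ≈ 24.2 days.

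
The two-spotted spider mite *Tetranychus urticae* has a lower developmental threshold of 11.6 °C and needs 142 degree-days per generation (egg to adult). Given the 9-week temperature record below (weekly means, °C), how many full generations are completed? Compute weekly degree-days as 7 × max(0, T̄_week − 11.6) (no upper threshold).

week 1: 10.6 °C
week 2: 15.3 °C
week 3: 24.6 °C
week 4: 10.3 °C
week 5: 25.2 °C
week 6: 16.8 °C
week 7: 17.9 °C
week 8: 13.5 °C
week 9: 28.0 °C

Weekly DD (7 × max(0, T̄ − 11.6)): 0.0, 25.9, 91.0, 0.0, 95.2, 36.4, 44.1, 13.3, 114.8.
Season total = 420.7 DD.
Complete generations = ⌊420.7 / 142⌋ = 2.

2 generations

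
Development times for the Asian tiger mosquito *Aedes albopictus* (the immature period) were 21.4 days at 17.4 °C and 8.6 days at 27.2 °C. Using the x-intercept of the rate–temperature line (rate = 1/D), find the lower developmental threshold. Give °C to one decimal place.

Linear rate model ⇒ the product D·(T − T_b) is constant across temperatures.
21.4·(17.4 − T_b) = 8.6·(27.2 − T_b)
T_b = (21.4·17.4 − 8.6·27.2) / (21.4 − 8.6) = 138.44 / 12.8 = 10.816 °C ≈ 10.8 °C.

10.8 °C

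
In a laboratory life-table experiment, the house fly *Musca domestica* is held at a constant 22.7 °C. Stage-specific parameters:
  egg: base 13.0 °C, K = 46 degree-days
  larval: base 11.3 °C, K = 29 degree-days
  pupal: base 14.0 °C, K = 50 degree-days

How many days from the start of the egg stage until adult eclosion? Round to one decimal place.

egg: 46 / (22.7 − 13.0) = 46 / 9.7 = 4.742 d.
larval: 29 / (22.7 − 11.3) = 29 / 11.4 = 2.544 d.
pupal: 50 / (22.7 − 14.0) = 50 / 8.7 = 5.747 d.
Sum = 13.033 ≈ 13.0 days.

13.0 days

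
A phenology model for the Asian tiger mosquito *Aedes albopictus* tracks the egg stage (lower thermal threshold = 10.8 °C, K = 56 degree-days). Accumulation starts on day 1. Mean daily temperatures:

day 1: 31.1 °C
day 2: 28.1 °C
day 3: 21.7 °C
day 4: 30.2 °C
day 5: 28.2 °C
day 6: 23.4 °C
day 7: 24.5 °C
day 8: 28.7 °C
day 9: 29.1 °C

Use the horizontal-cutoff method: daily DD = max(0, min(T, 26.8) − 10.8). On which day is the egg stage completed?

Daily DD above 10.8 °C (capped at 16.0): 16.0, 16.0, 10.9, 16.0, 16.0, 12.6, 13.7, 16.0, 16.0.
Cumulative: 16.0, 32.0, 42.9, 58.9, 74.9, 87.5, 101.2, 117.2, 133.2.
The total first reaches 56 DD on day 4.

day 4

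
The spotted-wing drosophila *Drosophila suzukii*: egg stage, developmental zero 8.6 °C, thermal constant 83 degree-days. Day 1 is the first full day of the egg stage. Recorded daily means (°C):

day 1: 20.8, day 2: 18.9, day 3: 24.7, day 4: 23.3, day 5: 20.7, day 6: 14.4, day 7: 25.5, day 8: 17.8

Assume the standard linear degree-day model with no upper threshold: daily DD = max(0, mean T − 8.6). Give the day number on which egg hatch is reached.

day 7

Daily DD above 8.6 °C: 12.2, 10.3, 16.1, 14.7, 12.1, 5.8, 16.9, 9.2.
Cumulative: 12.2, 22.5, 38.6, 53.3, 65.4, 71.2, 88.1, 97.3.
The total first reaches 83 DD on day 7.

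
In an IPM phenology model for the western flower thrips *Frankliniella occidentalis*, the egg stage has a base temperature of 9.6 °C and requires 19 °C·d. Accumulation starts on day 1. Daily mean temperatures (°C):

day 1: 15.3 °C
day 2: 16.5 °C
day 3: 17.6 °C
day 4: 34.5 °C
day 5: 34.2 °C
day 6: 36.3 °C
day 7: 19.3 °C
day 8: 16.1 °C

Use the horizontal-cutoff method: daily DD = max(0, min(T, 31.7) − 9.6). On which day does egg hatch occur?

Daily DD above 9.6 °C (capped at 22.1): 5.7, 6.9, 8.0, 22.1, 22.1, 22.1, 9.7, 6.5.
Cumulative: 5.7, 12.6, 20.6, 42.7, 64.8, 86.9, 96.6, 103.1.
The total first reaches 19 DD on day 3.

day 3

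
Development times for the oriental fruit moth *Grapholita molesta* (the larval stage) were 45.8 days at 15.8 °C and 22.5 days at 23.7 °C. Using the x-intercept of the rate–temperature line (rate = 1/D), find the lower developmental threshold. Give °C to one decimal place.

Linear rate model ⇒ the product D·(T − T_b) is constant across temperatures.
45.8·(15.8 − T_b) = 22.5·(23.7 − T_b)
T_b = (45.8·15.8 − 22.5·23.7) / (45.8 − 22.5) = 190.39 / 23.3 = 8.171 °C ≈ 8.2 °C.

8.2 °C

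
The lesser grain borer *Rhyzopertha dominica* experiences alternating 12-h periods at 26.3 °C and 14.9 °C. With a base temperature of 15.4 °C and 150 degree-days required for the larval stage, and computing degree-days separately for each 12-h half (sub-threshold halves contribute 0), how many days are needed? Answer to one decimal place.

Day half: max(0, 26.3 − 15.4) × 0.5 = 10.9 × 0.5 = 5.45 DD.
Night half: max(0, 14.9 − 15.4) × 0.5 = 0.0 × 0.5 = 0.00 DD.
Per 24 h: 5.45 DD/day.
Duration = 150 / 5.45 = 27.523 ≈ 27.5 days.

27.5 days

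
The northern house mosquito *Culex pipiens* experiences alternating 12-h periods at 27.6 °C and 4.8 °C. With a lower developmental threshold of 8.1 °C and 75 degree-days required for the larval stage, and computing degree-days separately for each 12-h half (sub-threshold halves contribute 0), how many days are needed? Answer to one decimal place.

7.7 days

Day half: max(0, 27.6 − 8.1) × 0.5 = 19.5 × 0.5 = 9.75 DD.
Night half: max(0, 4.8 − 8.1) × 0.5 = 0.0 × 0.5 = 0.00 DD.
Per 24 h: 9.75 DD/day.
Duration = 75 / 9.75 = 7.692 ≈ 7.7 days.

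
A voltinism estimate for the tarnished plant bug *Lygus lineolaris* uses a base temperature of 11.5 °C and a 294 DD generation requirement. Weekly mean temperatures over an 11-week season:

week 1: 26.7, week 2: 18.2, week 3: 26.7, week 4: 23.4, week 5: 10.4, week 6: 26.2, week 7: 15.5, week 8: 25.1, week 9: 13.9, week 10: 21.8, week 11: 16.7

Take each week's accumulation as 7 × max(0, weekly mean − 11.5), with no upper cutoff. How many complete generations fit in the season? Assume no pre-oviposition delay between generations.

2 generations

Weekly DD (7 × max(0, T̄ − 11.5)): 106.4, 46.9, 106.4, 83.3, 0.0, 102.9, 28.0, 95.2, 16.8, 72.1, 36.4.
Season total = 694.4 DD.
Complete generations = ⌊694.4 / 294⌋ = 2.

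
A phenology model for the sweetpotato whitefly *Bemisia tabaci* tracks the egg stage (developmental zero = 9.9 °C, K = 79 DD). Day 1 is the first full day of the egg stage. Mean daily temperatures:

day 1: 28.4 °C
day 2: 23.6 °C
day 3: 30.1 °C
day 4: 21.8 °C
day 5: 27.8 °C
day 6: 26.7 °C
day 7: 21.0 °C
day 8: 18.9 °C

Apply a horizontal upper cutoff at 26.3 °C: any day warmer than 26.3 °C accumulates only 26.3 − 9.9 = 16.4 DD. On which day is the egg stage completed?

day 6

Daily DD above 9.9 °C (capped at 16.4): 16.4, 13.7, 16.4, 11.9, 16.4, 16.4, 11.1, 9.0.
Cumulative: 16.4, 30.1, 46.5, 58.4, 74.8, 91.2, 102.3, 111.3.
The total first reaches 79 DD on day 6.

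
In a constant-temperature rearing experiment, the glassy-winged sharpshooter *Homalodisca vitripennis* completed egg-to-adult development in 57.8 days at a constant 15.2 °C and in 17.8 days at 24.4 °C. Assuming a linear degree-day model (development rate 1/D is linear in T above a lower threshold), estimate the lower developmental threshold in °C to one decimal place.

11.1 °C

Equal thermal constants: D₁(T₁ − T_b) = D₂(T₂ − T_b).
57.8·(15.2 − T_b) = 17.8·(24.4 − T_b)
T_b = (57.8·15.2 − 17.8·24.4) / (57.8 − 17.8) = 444.24 / 40.0 = 11.106 °C ≈ 11.1 °C.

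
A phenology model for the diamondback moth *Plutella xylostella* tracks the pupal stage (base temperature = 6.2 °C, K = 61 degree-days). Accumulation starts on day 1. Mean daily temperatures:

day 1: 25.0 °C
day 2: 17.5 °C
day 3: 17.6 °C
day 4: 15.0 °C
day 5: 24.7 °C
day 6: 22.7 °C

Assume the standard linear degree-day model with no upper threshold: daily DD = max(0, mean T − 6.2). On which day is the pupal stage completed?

Daily DD above 6.2 °C: 18.8, 11.3, 11.4, 8.8, 18.5, 16.5.
Cumulative: 18.8, 30.1, 41.5, 50.3, 68.8, 85.3.
The total first reaches 61 DD on day 5.

day 5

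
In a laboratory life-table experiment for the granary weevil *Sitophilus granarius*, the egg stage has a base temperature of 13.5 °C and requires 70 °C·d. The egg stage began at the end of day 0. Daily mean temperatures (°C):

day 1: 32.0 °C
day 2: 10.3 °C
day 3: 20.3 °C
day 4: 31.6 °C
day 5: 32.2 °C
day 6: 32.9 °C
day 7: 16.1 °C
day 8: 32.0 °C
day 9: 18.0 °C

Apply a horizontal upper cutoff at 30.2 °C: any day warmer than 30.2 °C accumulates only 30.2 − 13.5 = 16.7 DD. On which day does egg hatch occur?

Daily DD above 13.5 °C (capped at 16.7): 16.7, 0.0, 6.8, 16.7, 16.7, 16.7, 2.6, 16.7, 4.5.
Cumulative: 16.7, 16.7, 23.5, 40.2, 56.9, 73.6, 76.2, 92.9, 97.4.
The total first reaches 70 DD on day 6.

day 6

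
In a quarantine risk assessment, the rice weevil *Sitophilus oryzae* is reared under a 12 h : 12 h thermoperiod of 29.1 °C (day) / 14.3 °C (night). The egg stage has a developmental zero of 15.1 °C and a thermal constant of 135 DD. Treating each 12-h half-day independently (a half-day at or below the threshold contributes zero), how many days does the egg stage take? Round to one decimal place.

Day half: max(0, 29.1 − 15.1) × 0.5 = 14.0 × 0.5 = 7.00 DD.
Night half: max(0, 14.3 − 15.1) × 0.5 = 0.0 × 0.5 = 0.00 DD.
Per 24 h: 7.00 DD/day.
Duration = 135 / 7.00 = 19.286 ≈ 19.3 days.

19.3 days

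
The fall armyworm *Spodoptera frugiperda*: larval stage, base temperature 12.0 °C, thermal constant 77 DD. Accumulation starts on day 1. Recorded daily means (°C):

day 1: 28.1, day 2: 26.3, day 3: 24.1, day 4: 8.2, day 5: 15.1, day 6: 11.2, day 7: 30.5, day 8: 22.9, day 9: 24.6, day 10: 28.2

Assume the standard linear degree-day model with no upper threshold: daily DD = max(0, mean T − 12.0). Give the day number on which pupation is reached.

day 9

Daily DD above 12.0 °C: 16.1, 14.3, 12.1, 0.0, 3.1, 0.0, 18.5, 10.9, 12.6, 16.2.
Cumulative: 16.1, 30.4, 42.5, 42.5, 45.6, 45.6, 64.1, 75.0, 87.6, 103.8.
The total first reaches 77 DD on day 9.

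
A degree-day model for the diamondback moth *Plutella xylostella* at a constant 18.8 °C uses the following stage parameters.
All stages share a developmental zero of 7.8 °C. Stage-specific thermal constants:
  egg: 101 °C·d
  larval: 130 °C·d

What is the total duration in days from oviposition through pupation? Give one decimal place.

21.0 days

Daily accumulation at 18.8 °C = 18.8 − 7.8 = 11.0 DD/day.
Total K = 101 + 130 = 231 DD.
Total duration = 231 / 11.0 = 21.000 ≈ 21.0 days.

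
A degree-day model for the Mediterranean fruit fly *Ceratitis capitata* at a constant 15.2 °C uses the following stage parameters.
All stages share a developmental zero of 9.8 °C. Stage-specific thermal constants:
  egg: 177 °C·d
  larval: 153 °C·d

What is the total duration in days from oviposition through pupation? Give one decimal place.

61.1 days

Daily accumulation at 15.2 °C = 15.2 − 9.8 = 5.4 DD/day.
Total K = 177 + 153 = 330 DD.
Total duration = 330 / 5.4 = 61.111 ≈ 61.1 days.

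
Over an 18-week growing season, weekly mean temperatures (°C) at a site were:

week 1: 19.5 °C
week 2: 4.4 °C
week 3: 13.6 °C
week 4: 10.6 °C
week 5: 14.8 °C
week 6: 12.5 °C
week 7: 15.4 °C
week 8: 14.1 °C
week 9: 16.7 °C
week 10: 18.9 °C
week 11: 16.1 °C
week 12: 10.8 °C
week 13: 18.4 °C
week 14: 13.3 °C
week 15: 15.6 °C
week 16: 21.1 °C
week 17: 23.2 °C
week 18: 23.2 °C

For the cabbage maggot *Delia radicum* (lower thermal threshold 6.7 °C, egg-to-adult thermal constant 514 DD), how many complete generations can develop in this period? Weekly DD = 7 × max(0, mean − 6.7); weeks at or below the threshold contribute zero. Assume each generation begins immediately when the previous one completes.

2 generations

Weekly DD (7 × max(0, T̄ − 6.7)): 89.6, 0.0, 48.3, 27.3, 56.7, 40.6, 60.9, 51.8, 70.0, 85.4, 65.8, 28.7, 81.9, 46.2, 62.3, 100.8, 115.5, 115.5.
Season total = 1147.3 DD.
Complete generations = ⌊1147.3 / 514⌋ = 2.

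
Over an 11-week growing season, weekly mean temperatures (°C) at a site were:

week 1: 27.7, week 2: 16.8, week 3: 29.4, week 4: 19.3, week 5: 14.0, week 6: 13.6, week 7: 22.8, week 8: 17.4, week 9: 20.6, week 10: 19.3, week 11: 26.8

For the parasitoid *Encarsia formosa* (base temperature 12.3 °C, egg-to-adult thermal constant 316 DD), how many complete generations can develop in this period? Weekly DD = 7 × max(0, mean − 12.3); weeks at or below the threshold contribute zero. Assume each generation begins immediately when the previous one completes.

2 generations

Weekly DD (7 × max(0, T̄ − 12.3)): 107.8, 31.5, 119.7, 49.0, 11.9, 9.1, 73.5, 35.7, 58.1, 49.0, 101.5.
Season total = 646.8 DD.
Complete generations = ⌊646.8 / 316⌋ = 2.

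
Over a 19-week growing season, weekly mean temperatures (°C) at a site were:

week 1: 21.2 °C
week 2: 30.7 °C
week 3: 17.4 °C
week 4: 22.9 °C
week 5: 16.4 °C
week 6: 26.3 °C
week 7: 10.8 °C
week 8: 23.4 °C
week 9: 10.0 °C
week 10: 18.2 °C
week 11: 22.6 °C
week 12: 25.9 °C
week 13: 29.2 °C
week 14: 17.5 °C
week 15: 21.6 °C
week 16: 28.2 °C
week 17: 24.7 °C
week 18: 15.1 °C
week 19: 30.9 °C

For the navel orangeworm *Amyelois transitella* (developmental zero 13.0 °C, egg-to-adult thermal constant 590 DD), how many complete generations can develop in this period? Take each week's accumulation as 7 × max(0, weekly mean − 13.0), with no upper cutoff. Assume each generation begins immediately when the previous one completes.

Weekly DD (7 × max(0, T̄ − 13.0)): 57.4, 123.9, 30.8, 69.3, 23.8, 93.1, 0.0, 72.8, 0.0, 36.4, 67.2, 90.3, 113.4, 31.5, 60.2, 106.4, 81.9, 14.7, 125.3.
Season total = 1198.4 DD.
Complete generations = ⌊1198.4 / 590⌋ = 2.

2 generations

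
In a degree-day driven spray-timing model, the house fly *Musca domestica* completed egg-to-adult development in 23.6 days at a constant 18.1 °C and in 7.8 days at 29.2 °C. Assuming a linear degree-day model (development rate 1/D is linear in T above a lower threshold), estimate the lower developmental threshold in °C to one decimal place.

Under the model K = D·(T − T_b), so D₁·(T₁ − T_b) = D₂·(T₂ − T_b).
23.6·(18.1 − T_b) = 7.8·(29.2 − T_b)
T_b = (23.6·18.1 − 7.8·29.2) / (23.6 − 7.8) = 199.40 / 15.8 = 12.620 °C ≈ 12.6 °C.

12.6 °C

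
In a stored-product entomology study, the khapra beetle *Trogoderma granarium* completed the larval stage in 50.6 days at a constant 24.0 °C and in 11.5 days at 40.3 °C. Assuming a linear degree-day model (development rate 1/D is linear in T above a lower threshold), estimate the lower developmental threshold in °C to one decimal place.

Under the model K = D·(T − T_b), so D₁·(T₁ − T_b) = D₂·(T₂ − T_b).
50.6·(24.0 − T_b) = 11.5·(40.3 − T_b)
T_b = (50.6·24.0 − 11.5·40.3) / (50.6 − 11.5) = 750.95 / 39.1 = 19.206 °C ≈ 19.2 °C.

19.2 °C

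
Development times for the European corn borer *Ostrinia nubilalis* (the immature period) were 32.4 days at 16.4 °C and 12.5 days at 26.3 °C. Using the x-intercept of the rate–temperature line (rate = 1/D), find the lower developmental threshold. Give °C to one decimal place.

Under the model K = D·(T − T_b), so D₁·(T₁ − T_b) = D₂·(T₂ − T_b).
32.4·(16.4 − T_b) = 12.5·(26.3 − T_b)
T_b = (32.4·16.4 − 12.5·26.3) / (32.4 − 12.5) = 202.61 / 19.9 = 10.181 °C ≈ 10.2 °C.

10.2 °C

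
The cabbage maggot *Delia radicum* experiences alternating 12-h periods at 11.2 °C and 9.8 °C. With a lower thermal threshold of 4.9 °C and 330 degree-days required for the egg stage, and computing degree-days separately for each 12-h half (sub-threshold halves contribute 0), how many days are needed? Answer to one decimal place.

Day half: max(0, 11.2 − 4.9) × 0.5 = 6.3 × 0.5 = 3.15 DD.
Night half: max(0, 9.8 − 4.9) × 0.5 = 4.9 × 0.5 = 2.45 DD.
Per 24 h: 5.60 DD/day.
Duration = 330 / 5.60 = 58.929 ≈ 58.9 days.

58.9 days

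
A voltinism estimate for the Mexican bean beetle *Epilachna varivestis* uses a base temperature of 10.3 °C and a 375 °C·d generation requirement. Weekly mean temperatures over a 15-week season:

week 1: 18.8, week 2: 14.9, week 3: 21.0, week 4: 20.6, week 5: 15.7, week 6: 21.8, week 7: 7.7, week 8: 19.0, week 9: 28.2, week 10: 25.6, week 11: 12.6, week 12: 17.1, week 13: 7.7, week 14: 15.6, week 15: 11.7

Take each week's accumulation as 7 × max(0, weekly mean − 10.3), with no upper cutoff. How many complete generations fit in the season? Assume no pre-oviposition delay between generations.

Weekly DD (7 × max(0, T̄ − 10.3)): 59.5, 32.2, 74.9, 72.1, 37.8, 80.5, 0.0, 60.9, 125.3, 107.1, 16.1, 47.6, 0.0, 37.1, 9.8.
Season total = 760.9 DD.
Complete generations = ⌊760.9 / 375⌋ = 2.

2 generations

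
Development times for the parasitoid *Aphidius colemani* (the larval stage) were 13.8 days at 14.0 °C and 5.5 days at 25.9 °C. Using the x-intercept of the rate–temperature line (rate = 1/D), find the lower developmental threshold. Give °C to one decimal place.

Equal thermal constants: D₁(T₁ − T_b) = D₂(T₂ − T_b).
13.8·(14.0 − T_b) = 5.5·(25.9 − T_b)
T_b = (13.8·14.0 − 5.5·25.9) / (13.8 − 5.5) = 50.75 / 8.3 = 6.114 °C ≈ 6.1 °C.

6.1 °C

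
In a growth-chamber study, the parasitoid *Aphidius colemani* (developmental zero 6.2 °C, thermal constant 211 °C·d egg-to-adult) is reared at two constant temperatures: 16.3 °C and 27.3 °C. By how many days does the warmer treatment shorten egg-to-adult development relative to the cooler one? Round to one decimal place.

At 16.3 °C: 211 / (16.3 − 6.2) = 211 / 10.1 = 20.891 d.
At 27.3 °C: 211 / (27.3 − 6.2) = 211 / 21.1 = 10.000 d.
Difference = |20.891 − 10.000| = 10.891 ≈ 10.9 days.

10.9 days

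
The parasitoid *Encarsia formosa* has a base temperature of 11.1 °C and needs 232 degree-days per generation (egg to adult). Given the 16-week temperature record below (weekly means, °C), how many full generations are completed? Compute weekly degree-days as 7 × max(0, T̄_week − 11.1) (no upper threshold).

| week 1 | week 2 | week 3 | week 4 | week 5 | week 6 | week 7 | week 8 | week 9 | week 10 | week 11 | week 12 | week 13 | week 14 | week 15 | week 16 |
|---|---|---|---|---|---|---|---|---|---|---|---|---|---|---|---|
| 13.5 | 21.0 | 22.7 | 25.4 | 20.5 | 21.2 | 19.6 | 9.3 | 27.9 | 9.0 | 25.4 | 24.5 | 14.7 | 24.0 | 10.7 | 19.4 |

Weekly DD (7 × max(0, T̄ − 11.1)): 16.8, 69.3, 81.2, 100.1, 65.8, 70.7, 59.5, 0.0, 117.6, 0.0, 100.1, 93.8, 25.2, 90.3, 0.0, 58.1.
Season total = 948.5 DD.
Complete generations = ⌊948.5 / 232⌋ = 4.

4 generations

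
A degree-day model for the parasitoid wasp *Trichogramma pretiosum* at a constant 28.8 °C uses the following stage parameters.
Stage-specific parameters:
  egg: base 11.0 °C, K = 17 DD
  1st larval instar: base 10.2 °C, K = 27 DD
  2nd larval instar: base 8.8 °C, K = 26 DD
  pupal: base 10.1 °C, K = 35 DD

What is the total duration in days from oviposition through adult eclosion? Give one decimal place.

5.6 days

egg: 17 / (28.8 − 11.0) = 17 / 17.8 = 0.955 d.
1st larval instar: 27 / (28.8 − 10.2) = 27 / 18.6 = 1.452 d.
2nd larval instar: 26 / (28.8 − 8.8) = 26 / 20.0 = 1.300 d.
pupal: 35 / (28.8 − 10.1) = 35 / 18.7 = 1.872 d.
Sum = 5.578 ≈ 5.6 days.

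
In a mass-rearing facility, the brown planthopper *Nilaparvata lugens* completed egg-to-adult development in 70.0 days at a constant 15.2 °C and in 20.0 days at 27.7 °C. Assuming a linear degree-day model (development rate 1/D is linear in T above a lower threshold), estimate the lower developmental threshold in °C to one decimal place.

10.2 °C

Under the model K = D·(T − T_b), so D₁·(T₁ − T_b) = D₂·(T₂ − T_b).
70.0·(15.2 − T_b) = 20.0·(27.7 − T_b)
T_b = (70.0·15.2 − 20.0·27.7) / (70.0 − 20.0) = 510.00 / 50.0 = 10.200 °C ≈ 10.2 °C.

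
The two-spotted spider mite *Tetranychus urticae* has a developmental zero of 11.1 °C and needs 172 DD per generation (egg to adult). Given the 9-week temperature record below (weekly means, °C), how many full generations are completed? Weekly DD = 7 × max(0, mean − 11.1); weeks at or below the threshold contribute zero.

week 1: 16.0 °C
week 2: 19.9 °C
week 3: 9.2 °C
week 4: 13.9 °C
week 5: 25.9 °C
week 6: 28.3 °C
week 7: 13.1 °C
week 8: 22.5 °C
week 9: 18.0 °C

Weekly DD (7 × max(0, T̄ − 11.1)): 34.3, 61.6, 0.0, 19.6, 103.6, 120.4, 14.0, 79.8, 48.3.
Season total = 481.6 DD.
Complete generations = ⌊481.6 / 172⌋ = 2.

2 generations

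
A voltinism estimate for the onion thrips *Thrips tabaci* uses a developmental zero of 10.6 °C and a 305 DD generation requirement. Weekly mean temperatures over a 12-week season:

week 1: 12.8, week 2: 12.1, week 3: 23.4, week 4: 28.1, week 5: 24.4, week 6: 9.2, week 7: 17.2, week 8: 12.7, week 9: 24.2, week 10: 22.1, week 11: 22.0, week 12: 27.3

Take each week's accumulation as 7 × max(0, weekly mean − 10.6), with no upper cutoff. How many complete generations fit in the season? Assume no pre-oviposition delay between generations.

Weekly DD (7 × max(0, T̄ − 10.6)): 15.4, 10.5, 89.6, 122.5, 96.6, 0.0, 46.2, 14.7, 95.2, 80.5, 79.8, 116.9.
Season total = 767.9 DD.
Complete generations = ⌊767.9 / 305⌋ = 2.

2 generations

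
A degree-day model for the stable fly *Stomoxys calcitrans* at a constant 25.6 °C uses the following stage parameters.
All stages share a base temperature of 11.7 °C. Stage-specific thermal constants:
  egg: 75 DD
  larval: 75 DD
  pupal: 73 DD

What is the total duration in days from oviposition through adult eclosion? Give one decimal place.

16.0 days

Daily accumulation at 25.6 °C = 25.6 − 11.7 = 13.9 DD/day.
Total K = 75 + 75 + 73 = 223 DD.
Total duration = 223 / 13.9 = 16.043 ≈ 16.0 days.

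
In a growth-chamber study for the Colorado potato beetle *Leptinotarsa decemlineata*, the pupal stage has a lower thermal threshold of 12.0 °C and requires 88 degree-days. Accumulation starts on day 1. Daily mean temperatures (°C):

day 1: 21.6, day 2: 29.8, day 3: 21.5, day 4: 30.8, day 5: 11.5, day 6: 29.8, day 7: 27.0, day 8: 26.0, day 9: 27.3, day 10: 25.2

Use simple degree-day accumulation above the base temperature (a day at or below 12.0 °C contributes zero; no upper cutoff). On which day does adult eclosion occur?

Daily DD above 12.0 °C: 9.6, 17.8, 9.5, 18.8, 0.0, 17.8, 15.0, 14.0, 15.3, 13.2.
Cumulative: 9.6, 27.4, 36.9, 55.7, 55.7, 73.5, 88.5, 102.5, 117.8, 131.0.
The total first reaches 88 DD on day 7.

day 7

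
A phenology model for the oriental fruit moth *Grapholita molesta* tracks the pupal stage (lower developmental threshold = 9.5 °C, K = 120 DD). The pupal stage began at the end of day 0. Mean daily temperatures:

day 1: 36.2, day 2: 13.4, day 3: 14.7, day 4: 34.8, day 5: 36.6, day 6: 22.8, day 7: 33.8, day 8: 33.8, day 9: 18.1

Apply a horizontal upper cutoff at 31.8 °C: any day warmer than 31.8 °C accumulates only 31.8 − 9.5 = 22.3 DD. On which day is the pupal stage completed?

day 8

Daily DD above 9.5 °C (capped at 22.3): 22.3, 3.9, 5.2, 22.3, 22.3, 13.3, 22.3, 22.3, 8.6.
Cumulative: 22.3, 26.2, 31.4, 53.7, 76.0, 89.3, 111.6, 133.9, 142.5.
The total first reaches 120 DD on day 8.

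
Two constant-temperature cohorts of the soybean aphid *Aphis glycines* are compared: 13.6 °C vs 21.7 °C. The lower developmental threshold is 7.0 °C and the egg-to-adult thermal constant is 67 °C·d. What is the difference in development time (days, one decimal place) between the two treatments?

5.6 days

At 13.6 °C: 67 / (13.6 − 7.0) = 67 / 6.6 = 10.152 d.
At 21.7 °C: 67 / (21.7 − 7.0) = 67 / 14.7 = 4.558 d.
Difference = |10.152 − 4.558| = 5.594 ≈ 5.6 days.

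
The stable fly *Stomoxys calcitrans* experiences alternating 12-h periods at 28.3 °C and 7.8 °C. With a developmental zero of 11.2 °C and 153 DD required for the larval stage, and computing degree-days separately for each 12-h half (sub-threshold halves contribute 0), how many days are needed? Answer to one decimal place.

17.9 days

Day half: max(0, 28.3 − 11.2) × 0.5 = 17.1 × 0.5 = 8.55 DD.
Night half: max(0, 7.8 − 11.2) × 0.5 = 0.0 × 0.5 = 0.00 DD.
Per 24 h: 8.55 DD/day.
Duration = 153 / 8.55 = 17.895 ≈ 17.9 days.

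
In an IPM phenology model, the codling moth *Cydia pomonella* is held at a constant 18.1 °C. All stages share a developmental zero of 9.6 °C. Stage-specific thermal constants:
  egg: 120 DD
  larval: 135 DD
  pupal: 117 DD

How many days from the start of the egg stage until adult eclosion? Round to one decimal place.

43.8 days

Daily accumulation at 18.1 °C = 18.1 − 9.6 = 8.5 DD/day.
Total K = 120 + 135 + 117 = 372 DD.
Total duration = 372 / 8.5 = 43.765 ≈ 43.8 days.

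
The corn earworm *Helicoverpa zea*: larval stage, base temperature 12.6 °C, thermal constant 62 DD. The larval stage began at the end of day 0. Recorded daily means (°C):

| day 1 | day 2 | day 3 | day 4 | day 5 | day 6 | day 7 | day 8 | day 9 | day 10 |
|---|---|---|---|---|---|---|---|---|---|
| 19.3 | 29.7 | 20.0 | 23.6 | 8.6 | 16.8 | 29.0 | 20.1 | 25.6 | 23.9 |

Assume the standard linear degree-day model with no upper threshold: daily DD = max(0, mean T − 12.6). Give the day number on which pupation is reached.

day 7

Daily DD above 12.6 °C: 6.7, 17.1, 7.4, 11.0, 0.0, 4.2, 16.4, 7.5, 13.0, 11.3.
Cumulative: 6.7, 23.8, 31.2, 42.2, 42.2, 46.4, 62.8, 70.3, 83.3, 94.6.
The total first reaches 62 DD on day 7.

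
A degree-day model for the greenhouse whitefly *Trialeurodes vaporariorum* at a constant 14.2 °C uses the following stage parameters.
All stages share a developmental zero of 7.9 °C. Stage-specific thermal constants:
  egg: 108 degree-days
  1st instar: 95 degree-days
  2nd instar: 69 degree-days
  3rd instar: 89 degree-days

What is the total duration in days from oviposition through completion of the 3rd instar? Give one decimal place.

57.3 days

Daily accumulation at 14.2 °C = 14.2 − 7.9 = 6.3 DD/day.
Total K = 108 + 95 + 69 + 89 = 361 DD.
Total duration = 361 / 6.3 = 57.302 ≈ 57.3 days.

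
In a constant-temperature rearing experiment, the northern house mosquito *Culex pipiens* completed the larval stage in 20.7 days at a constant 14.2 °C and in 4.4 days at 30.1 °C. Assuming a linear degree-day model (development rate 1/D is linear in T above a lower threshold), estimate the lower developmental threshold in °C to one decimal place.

9.9 °C

Equal thermal constants: D₁(T₁ − T_b) = D₂(T₂ − T_b).
20.7·(14.2 − T_b) = 4.4·(30.1 − T_b)
T_b = (20.7·14.2 − 4.4·30.1) / (20.7 − 4.4) = 161.50 / 16.3 = 9.908 °C ≈ 9.9 °C.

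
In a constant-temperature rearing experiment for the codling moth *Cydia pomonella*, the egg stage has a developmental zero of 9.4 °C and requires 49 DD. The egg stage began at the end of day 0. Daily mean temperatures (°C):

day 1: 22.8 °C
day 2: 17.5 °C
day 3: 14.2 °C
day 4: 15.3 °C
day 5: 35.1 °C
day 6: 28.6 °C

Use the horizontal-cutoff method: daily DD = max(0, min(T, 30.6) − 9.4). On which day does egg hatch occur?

day 5

Daily DD above 9.4 °C (capped at 21.2): 13.4, 8.1, 4.8, 5.9, 21.2, 19.2.
Cumulative: 13.4, 21.5, 26.3, 32.2, 53.4, 72.6.
The total first reaches 49 DD on day 5.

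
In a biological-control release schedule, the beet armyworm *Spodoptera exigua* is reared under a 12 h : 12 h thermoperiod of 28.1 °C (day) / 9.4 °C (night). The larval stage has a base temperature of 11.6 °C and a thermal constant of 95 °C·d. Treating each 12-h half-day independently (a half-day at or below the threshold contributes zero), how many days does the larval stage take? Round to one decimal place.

11.5 days

Day half: max(0, 28.1 − 11.6) × 0.5 = 16.5 × 0.5 = 8.25 DD.
Night half: max(0, 9.4 − 11.6) × 0.5 = 0.0 × 0.5 = 0.00 DD.
Per 24 h: 8.25 DD/day.
Duration = 95 / 8.25 = 11.515 ≈ 11.5 days.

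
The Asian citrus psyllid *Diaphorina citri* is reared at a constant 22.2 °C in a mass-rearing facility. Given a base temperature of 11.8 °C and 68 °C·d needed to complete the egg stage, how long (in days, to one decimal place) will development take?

Daily accumulation = 22.2 − 11.8 = 10.4 DD/day.
Duration = 68 / 10.4 = 6.538 ≈ 6.5 days.

6.5 days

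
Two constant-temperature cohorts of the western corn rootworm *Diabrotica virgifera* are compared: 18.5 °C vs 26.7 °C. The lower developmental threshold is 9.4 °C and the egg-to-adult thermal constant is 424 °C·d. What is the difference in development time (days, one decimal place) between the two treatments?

At 18.5 °C: 424 / (18.5 − 9.4) = 424 / 9.1 = 46.593 d.
At 26.7 °C: 424 / (26.7 − 9.4) = 424 / 17.3 = 24.509 d.
Difference = |46.593 − 24.509| = 22.085 ≈ 22.1 days.

22.1 days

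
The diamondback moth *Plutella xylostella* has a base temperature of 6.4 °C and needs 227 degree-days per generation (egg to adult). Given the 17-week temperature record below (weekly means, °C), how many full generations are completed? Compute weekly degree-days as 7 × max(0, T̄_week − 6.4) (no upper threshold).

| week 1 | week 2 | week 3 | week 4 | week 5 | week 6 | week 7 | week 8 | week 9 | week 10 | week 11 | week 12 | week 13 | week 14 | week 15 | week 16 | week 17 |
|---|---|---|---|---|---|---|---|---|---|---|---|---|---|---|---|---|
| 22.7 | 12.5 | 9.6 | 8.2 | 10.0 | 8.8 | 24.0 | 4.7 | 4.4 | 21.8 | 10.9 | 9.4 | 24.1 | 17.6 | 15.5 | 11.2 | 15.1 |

3 generations

Weekly DD (7 × max(0, T̄ − 6.4)): 114.1, 42.7, 22.4, 12.6, 25.2, 16.8, 123.2, 0.0, 0.0, 107.8, 31.5, 21.0, 123.9, 78.4, 63.7, 33.6, 60.9.
Season total = 877.8 DD.
Complete generations = ⌊877.8 / 227⌋ = 3.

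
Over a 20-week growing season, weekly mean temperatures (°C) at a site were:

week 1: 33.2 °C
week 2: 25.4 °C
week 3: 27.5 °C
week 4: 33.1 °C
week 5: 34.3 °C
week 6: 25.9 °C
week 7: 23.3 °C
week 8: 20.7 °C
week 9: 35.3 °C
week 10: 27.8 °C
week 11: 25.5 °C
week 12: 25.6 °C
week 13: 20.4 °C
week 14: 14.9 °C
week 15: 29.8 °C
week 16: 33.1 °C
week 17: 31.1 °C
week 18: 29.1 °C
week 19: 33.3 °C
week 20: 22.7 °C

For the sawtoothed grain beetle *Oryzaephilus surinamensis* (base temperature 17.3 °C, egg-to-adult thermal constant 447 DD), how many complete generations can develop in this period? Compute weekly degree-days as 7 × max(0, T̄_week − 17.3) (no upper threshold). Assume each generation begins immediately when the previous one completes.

Weekly DD (7 × max(0, T̄ − 17.3)): 111.3, 56.7, 71.4, 110.6, 119.0, 60.2, 42.0, 23.8, 126.0, 73.5, 57.4, 58.1, 21.7, 0.0, 87.5, 110.6, 96.6, 82.6, 112.0, 37.8.
Season total = 1458.8 DD.
Complete generations = ⌊1458.8 / 447⌋ = 3.

3 generations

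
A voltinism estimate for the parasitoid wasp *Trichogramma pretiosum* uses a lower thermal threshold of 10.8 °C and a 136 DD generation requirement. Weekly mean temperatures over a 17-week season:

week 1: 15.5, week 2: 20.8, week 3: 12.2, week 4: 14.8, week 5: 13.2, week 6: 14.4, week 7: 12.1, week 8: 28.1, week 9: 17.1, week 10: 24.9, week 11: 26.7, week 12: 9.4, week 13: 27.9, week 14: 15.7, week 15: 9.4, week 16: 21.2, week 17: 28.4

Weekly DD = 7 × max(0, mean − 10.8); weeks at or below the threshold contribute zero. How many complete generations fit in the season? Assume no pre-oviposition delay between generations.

6 generations

Weekly DD (7 × max(0, T̄ − 10.8)): 32.9, 70.0, 9.8, 28.0, 16.8, 25.2, 9.1, 121.1, 44.1, 98.7, 111.3, 0.0, 119.7, 34.3, 0.0, 72.8, 123.2.
Season total = 917.0 DD.
Complete generations = ⌊917.0 / 136⌋ = 6.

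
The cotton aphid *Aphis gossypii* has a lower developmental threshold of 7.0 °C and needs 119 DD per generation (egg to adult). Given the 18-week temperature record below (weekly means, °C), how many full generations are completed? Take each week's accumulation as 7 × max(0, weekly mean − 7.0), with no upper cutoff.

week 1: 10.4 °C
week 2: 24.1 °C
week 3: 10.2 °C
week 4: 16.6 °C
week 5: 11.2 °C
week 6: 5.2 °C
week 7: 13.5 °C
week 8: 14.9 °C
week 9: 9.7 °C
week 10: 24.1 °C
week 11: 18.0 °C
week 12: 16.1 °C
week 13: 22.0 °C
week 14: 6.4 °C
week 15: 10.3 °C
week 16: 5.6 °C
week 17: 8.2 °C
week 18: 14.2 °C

Weekly DD (7 × max(0, T̄ − 7.0)): 23.8, 119.7, 22.4, 67.2, 29.4, 0.0, 45.5, 55.3, 18.9, 119.7, 77.0, 63.7, 105.0, 0.0, 23.1, 0.0, 8.4, 50.4.
Season total = 829.5 DD.
Complete generations = ⌊829.5 / 119⌋ = 6.

6 generations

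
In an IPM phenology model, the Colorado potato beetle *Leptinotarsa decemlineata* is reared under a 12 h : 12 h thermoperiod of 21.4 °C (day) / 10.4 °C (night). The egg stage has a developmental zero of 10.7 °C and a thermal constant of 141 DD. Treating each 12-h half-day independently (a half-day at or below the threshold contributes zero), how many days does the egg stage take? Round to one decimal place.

Day half: max(0, 21.4 − 10.7) × 0.5 = 10.7 × 0.5 = 5.35 DD.
Night half: max(0, 10.4 − 10.7) × 0.5 = 0.0 × 0.5 = 0.00 DD.
Per 24 h: 5.35 DD/day.
Duration = 141 / 5.35 = 26.355 ≈ 26.4 days.

26.4 days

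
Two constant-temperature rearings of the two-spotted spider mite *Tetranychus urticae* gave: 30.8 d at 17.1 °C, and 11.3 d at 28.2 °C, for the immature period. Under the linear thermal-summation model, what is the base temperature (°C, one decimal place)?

10.7 °C

Linear rate model ⇒ the product D·(T − T_b) is constant across temperatures.
30.8·(17.1 − T_b) = 11.3·(28.2 − T_b)
T_b = (30.8·17.1 − 11.3·28.2) / (30.8 − 11.3) = 208.02 / 19.5 = 10.668 °C ≈ 10.7 °C.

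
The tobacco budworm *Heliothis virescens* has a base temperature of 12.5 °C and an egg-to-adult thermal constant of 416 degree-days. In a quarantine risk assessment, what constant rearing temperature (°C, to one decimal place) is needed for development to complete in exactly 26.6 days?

Required daily accumulation = 416 / 26.6 = 15.639 DD/day.
T = T_base + 15.639 = 12.5 + 15.639 = 28.139 ≈ 28.1 °C.

28.1 °C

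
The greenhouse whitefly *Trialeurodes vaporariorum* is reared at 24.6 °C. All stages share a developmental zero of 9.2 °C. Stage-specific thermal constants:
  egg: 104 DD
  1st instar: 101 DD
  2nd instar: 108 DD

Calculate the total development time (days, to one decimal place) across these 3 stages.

Daily accumulation at 24.6 °C = 24.6 − 9.2 = 15.4 DD/day.
Total K = 104 + 101 + 108 = 313 DD.
Total duration = 313 / 15.4 = 20.325 ≈ 20.3 days.

20.3 days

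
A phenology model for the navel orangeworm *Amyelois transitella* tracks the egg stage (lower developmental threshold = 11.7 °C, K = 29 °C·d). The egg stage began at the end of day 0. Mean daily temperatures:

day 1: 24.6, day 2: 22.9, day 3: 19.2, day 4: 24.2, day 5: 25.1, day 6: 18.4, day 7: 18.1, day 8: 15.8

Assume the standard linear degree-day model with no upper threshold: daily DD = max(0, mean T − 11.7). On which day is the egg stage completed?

Daily DD above 11.7 °C: 12.9, 11.2, 7.5, 12.5, 13.4, 6.7, 6.4, 4.1.
Cumulative: 12.9, 24.1, 31.6, 44.1, 57.5, 64.2, 70.6, 74.7.
The total first reaches 29 DD on day 3.

day 3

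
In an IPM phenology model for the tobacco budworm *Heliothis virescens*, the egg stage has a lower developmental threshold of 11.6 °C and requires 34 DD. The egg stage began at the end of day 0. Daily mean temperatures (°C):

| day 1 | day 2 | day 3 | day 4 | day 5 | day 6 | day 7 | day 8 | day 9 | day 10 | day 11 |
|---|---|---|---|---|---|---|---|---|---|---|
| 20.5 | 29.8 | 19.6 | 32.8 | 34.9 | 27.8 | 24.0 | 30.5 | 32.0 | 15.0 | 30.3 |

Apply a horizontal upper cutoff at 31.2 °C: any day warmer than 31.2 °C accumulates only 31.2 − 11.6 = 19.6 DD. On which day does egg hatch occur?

day 3

Daily DD above 11.6 °C (capped at 19.6): 8.9, 18.2, 8.0, 19.6, 19.6, 16.2, 12.4, 18.9, 19.6, 3.4, 18.7.
Cumulative: 8.9, 27.1, 35.1, 54.7, 74.3, 90.5, 102.9, 121.8, 141.4, 144.8, 163.5.
The total first reaches 34 DD on day 3.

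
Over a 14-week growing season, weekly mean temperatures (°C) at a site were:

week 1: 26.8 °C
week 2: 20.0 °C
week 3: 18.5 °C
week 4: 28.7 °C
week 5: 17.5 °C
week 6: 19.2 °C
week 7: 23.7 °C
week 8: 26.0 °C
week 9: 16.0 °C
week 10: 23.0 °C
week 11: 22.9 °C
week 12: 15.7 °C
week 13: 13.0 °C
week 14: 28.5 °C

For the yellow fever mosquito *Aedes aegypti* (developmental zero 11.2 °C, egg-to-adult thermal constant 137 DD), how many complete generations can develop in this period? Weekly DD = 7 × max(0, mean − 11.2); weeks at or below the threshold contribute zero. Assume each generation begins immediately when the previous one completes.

Weekly DD (7 × max(0, T̄ − 11.2)): 109.2, 61.6, 51.1, 122.5, 44.1, 56.0, 87.5, 103.6, 33.6, 82.6, 81.9, 31.5, 12.6, 121.1.
Season total = 998.9 DD.
Complete generations = ⌊998.9 / 137⌋ = 7.

7 generations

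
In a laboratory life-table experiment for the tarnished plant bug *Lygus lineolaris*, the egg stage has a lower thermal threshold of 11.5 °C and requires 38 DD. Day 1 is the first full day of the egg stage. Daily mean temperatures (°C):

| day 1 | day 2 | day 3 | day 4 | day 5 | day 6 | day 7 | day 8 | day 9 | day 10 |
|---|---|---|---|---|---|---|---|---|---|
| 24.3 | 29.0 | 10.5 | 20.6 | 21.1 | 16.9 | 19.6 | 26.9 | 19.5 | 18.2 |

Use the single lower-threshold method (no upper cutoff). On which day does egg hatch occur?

day 4

Daily DD above 11.5 °C: 12.8, 17.5, 0.0, 9.1, 9.6, 5.4, 8.1, 15.4, 8.0, 6.7.
Cumulative: 12.8, 30.3, 30.3, 39.4, 49.0, 54.4, 62.5, 77.9, 85.9, 92.6.
The total first reaches 38 DD on day 4.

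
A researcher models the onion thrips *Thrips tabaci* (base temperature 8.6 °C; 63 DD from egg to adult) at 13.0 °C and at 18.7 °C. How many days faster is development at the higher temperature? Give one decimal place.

At 13.0 °C: 63 / (13.0 − 8.6) = 63 / 4.4 = 14.318 d.
At 18.7 °C: 63 / (18.7 − 8.6) = 63 / 10.1 = 6.238 d.
Difference = |14.318 − 6.238| = 8.081 ≈ 8.1 days.

8.1 days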